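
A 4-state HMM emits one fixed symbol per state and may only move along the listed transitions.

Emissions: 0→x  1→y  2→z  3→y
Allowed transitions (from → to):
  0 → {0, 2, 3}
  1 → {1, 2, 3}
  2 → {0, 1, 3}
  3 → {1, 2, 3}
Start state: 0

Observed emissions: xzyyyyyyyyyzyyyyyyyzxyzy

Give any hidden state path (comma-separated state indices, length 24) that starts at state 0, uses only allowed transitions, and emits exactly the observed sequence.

0,2,1,3,1,1,1,1,3,3,1,2,1,1,3,1,1,1,3,2,0,3,2,1

  t0 'x' -> {0}, take 0 (start)
  t1 'z' -> {2}, take 2 (0->2 ok)
  t2 'y' -> {1,3}, take 1 (2->1 ok)
  t3 'y' -> {1,3}, take 3 (1->3 ok)
  t4 'y' -> {1,3}, take 1 (3->1 ok)
  t5 'y' -> {1,3}, take 1 (1->1 ok)
  t6 'y' -> {1,3}, take 1 (1->1 ok)
  t7 'y' -> {1,3}, take 1 (1->1 ok)
  t8 'y' -> {1,3}, take 3 (1->3 ok)
  t9 'y' -> {1,3}, take 3 (3->3 ok)
  t10 'y' -> {1,3}, take 1 (3->1 ok)
  t11 'z' -> {2}, take 2 (1->2 ok)
  t12 'y' -> {1,3}, take 1 (2->1 ok)
  t13 'y' -> {1,3}, take 1 (1->1 ok)
  t14 'y' -> {1,3}, take 3 (1->3 ok)
  t15 'y' -> {1,3}, take 1 (3->1 ok)
  t16 'y' -> {1,3}, take 1 (1->1 ok)
  t17 'y' -> {1,3}, take 1 (1->1 ok)
  t18 'y' -> {1,3}, take 3 (1->3 ok)
  t19 'z' -> {2}, take 2 (3->2 ok)
  t20 'x' -> {0}, take 0 (2->0 ok)
  t21 'y' -> {1,3}, take 3 (0->3 ok)
  t22 'z' -> {2}, take 2 (3->2 ok)
  t23 'y' -> {1,3}, take 1 (2->1 ok)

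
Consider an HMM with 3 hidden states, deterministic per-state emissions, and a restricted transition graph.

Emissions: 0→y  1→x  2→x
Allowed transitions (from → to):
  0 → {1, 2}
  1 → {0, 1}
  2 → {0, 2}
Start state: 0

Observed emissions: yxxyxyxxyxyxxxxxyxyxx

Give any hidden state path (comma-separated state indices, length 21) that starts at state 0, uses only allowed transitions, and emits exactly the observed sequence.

0,2,2,0,1,0,1,1,0,1,0,1,1,1,1,1,0,1,0,2,2

  pos 0: y in {0}, choose 0; start
  pos 1: x in {1,2}, choose 2; 0->2 ok
  pos 2: x in {1,2}, choose 2; 2->2 ok
  pos 3: y in {0}, choose 0; 2->0 ok
  pos 4: x in {1,2}, choose 1; 0->1 ok
  pos 5: y in {0}, choose 0; 1->0 ok
  pos 6: x in {1,2}, choose 1; 0->1 ok
  pos 7: x in {1,2}, choose 1; 1->1 ok
  pos 8: y in {0}, choose 0; 1->0 ok
  pos 9: x in {1,2}, choose 1; 0->1 ok
  pos 10: y in {0}, choose 0; 1->0 ok
  pos 11: x in {1,2}, choose 1; 0->1 ok
  pos 12: x in {1,2}, choose 1; 1->1 ok
  pos 13: x in {1,2}, choose 1; 1->1 ok
  pos 14: x in {1,2}, choose 1; 1->1 ok
  pos 15: x in {1,2}, choose 1; 1->1 ok
  pos 16: y in {0}, choose 0; 1->0 ok
  pos 17: x in {1,2}, choose 1; 0->1 ok
  pos 18: y in {0}, choose 0; 1->0 ok
  pos 19: x in {1,2}, choose 2; 0->2 ok
  pos 20: x in {1,2}, choose 2; 2->2 ok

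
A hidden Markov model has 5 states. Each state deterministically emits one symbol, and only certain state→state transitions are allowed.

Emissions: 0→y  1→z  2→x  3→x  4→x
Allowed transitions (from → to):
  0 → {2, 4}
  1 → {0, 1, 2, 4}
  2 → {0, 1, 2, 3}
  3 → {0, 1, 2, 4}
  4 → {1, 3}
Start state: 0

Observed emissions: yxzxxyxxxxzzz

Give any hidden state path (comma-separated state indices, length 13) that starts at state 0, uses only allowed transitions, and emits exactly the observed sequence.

  t0 'y' -> {0}, take 0 (start)
  t1 'x' -> {2,3,4}, take 4 (0->4 ok)
  t2 'z' -> {1}, take 1 (4->1 ok)
  t3 'x' -> {2,3,4}, take 4 (1->4 ok)
  t4 'x' -> {2,3,4}, take 3 (4->3 ok)
  t5 'y' -> {0}, take 0 (3->0 ok)
  t6 'x' -> {2,3,4}, take 2 (0->2 ok)
  t7 'x' -> {2,3,4}, take 2 (2->2 ok)
  t8 'x' -> {2,3,4}, take 2 (2->2 ok)
  t9 'x' -> {2,3,4}, take 3 (2->3 ok)
  t10 'z' -> {1}, take 1 (3->1 ok)
  t11 'z' -> {1}, take 1 (1->1 ok)
  t12 'z' -> {1}, take 1 (1->1 ok)

0,4,1,4,3,0,2,2,2,3,1,1,1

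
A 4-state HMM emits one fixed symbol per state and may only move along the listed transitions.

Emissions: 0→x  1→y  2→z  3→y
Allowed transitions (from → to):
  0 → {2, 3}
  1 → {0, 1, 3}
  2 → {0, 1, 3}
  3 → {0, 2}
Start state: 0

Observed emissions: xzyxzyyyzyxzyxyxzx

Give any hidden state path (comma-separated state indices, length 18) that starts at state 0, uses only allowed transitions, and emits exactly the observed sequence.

  0: obs=x cand={0} pick 0 [start]
  1: obs=z cand={2} pick 2 [0->2 ok]
  2: obs=y cand={1,3} pick 3 [2->3 ok]
  3: obs=x cand={0} pick 0 [3->0 ok]
  4: obs=z cand={2} pick 2 [0->2 ok]
  5: obs=y cand={1,3} pick 1 [2->1 ok]
  6: obs=y cand={1,3} pick 1 [1->1 ok]
  7: obs=y cand={1,3} pick 3 [1->3 ok]
  8: obs=z cand={2} pick 2 [3->2 ok]
  9: obs=y cand={1,3} pick 1 [2->1 ok]
  10: obs=x cand={0} pick 0 [1->0 ok]
  11: obs=z cand={2} pick 2 [0->2 ok]
  12: obs=y cand={1,3} pick 3 [2->3 ok]
  13: obs=x cand={0} pick 0 [3->0 ok]
  14: obs=y cand={1,3} pick 3 [0->3 ok]
  15: obs=x cand={0} pick 0 [3->0 ok]
  16: obs=z cand={2} pick 2 [0->2 ok]
  17: obs=x cand={0} pick 0 [2->0 ok]

0,2,3,0,2,1,1,3,2,1,0,2,3,0,3,0,2,0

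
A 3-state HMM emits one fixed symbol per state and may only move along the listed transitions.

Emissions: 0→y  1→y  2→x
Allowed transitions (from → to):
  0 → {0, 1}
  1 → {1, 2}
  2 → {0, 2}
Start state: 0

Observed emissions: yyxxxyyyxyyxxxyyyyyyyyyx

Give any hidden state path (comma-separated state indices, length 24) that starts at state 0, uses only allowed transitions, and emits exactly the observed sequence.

0,1,2,2,2,0,0,1,2,0,1,2,2,2,0,0,0,0,1,1,1,1,1,2

  0: obs=y cand={0,1} pick 0 [start]
  1: obs=y cand={0,1} pick 1 [0->1 ok]
  2: obs=x cand={2} pick 2 [1->2 ok]
  3: obs=x cand={2} pick 2 [2->2 ok]
  4: obs=x cand={2} pick 2 [2->2 ok]
  5: obs=y cand={0,1} pick 0 [2->0 ok]
  6: obs=y cand={0,1} pick 0 [0->0 ok]
  7: obs=y cand={0,1} pick 1 [0->1 ok]
  8: obs=x cand={2} pick 2 [1->2 ok]
  9: obs=y cand={0,1} pick 0 [2->0 ok]
  10: obs=y cand={0,1} pick 1 [0->1 ok]
  11: obs=x cand={2} pick 2 [1->2 ok]
  12: obs=x cand={2} pick 2 [2->2 ok]
  13: obs=x cand={2} pick 2 [2->2 ok]
  14: obs=y cand={0,1} pick 0 [2->0 ok]
  15: obs=y cand={0,1} pick 0 [0->0 ok]
  16: obs=y cand={0,1} pick 0 [0->0 ok]
  17: obs=y cand={0,1} pick 0 [0->0 ok]
  18: obs=y cand={0,1} pick 1 [0->1 ok]
  19: obs=y cand={0,1} pick 1 [1->1 ok]
  20: obs=y cand={0,1} pick 1 [1->1 ok]
  21: obs=y cand={0,1} pick 1 [1->1 ok]
  22: obs=y cand={0,1} pick 1 [1->1 ok]
  23: obs=x cand={2} pick 2 [1->2 ok]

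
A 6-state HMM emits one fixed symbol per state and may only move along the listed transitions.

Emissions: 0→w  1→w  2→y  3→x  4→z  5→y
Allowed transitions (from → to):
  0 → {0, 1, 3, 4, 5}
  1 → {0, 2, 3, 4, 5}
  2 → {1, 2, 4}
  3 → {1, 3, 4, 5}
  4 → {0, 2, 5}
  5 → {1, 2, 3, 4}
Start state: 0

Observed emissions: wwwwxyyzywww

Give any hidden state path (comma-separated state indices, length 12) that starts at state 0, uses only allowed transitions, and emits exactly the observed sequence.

0,0,1,0,3,5,2,4,2,1,0,1

  [0] w  {0,1}  => 0  start
  [1] w  {0,1}  => 0  0->0 ok
  [2] w  {0,1}  => 1  0->1 ok
  [3] w  {0,1}  => 0  1->0 ok
  [4] x  {3}  => 3  0->3 ok
  [5] y  {2,5}  => 5  3->5 ok
  [6] y  {2,5}  => 2  5->2 ok
  [7] z  {4}  => 4  2->4 ok
  [8] y  {2,5}  => 2  4->2 ok
  [9] w  {0,1}  => 1  2->1 ok
  [10] w  {0,1}  => 0  1->0 ok
  [11] w  {0,1}  => 1  0->1 ok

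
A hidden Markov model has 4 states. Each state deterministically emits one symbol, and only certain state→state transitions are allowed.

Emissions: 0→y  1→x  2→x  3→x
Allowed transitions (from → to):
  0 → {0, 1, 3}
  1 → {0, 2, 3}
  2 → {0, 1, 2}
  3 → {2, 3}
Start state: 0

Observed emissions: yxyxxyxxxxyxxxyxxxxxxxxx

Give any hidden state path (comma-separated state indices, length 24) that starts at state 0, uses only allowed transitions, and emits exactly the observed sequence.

  pos 0: y in {0}, choose 0; start
  pos 1: x in {1,2,3}, choose 1; 0->1 ok
  pos 2: y in {0}, choose 0; 1->0 ok
  pos 3: x in {1,2,3}, choose 3; 0->3 ok
  pos 4: x in {1,2,3}, choose 2; 3->2 ok
  pos 5: y in {0}, choose 0; 2->0 ok
  pos 6: x in {1,2,3}, choose 1; 0->1 ok
  pos 7: x in {1,2,3}, choose 3; 1->3 ok
  pos 8: x in {1,2,3}, choose 2; 3->2 ok
  pos 9: x in {1,2,3}, choose 2; 2->2 ok
  pos 10: y in {0}, choose 0; 2->0 ok
  pos 11: x in {1,2,3}, choose 3; 0->3 ok
  pos 12: x in {1,2,3}, choose 3; 3->3 ok
  pos 13: x in {1,2,3}, choose 2; 3->2 ok
  pos 14: y in {0}, choose 0; 2->0 ok
  pos 15: x in {1,2,3}, choose 3; 0->3 ok
  pos 16: x in {1,2,3}, choose 2; 3->2 ok
  pos 17: x in {1,2,3}, choose 1; 2->1 ok
  pos 18: x in {1,2,3}, choose 3; 1->3 ok
  pos 19: x in {1,2,3}, choose 2; 3->2 ok
  pos 20: x in {1,2,3}, choose 2; 2->2 ok
  pos 21: x in {1,2,3}, choose 2; 2->2 ok
  pos 22: x in {1,2,3}, choose 2; 2->2 ok
  pos 23: x in {1,2,3}, choose 1; 2->1 ok

0,1,0,3,2,0,1,3,2,2,0,3,3,2,0,3,2,1,3,2,2,2,2,1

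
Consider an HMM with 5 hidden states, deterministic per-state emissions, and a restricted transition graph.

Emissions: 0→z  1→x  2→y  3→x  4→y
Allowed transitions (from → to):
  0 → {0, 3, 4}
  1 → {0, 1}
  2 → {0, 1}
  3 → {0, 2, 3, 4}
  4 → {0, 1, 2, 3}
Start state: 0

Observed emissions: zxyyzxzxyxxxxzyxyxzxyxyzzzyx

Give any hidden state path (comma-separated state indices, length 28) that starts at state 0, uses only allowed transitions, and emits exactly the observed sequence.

  0: obs=z cand={0} pick 0 [start]
  1: obs=x cand={1,3} pick 3 [0->3 ok]
  2: obs=y cand={2,4} pick 4 [3->4 ok]
  3: obs=y cand={2,4} pick 2 [4->2 ok]
  4: obs=z cand={0} pick 0 [2->0 ok]
  5: obs=x cand={1,3} pick 3 [0->3 ok]
  6: obs=z cand={0} pick 0 [3->0 ok]
  7: obs=x cand={1,3} pick 3 [0->3 ok]
  8: obs=y cand={2,4} pick 4 [3->4 ok]
  9: obs=x cand={1,3} pick 1 [4->1 ok]
  10: obs=x cand={1,3} pick 1 [1->1 ok]
  11: obs=x cand={1,3} pick 1 [1->1 ok]
  12: obs=x cand={1,3} pick 1 [1->1 ok]
  13: obs=z cand={0} pick 0 [1->0 ok]
  14: obs=y cand={2,4} pick 4 [0->4 ok]
  15: obs=x cand={1,3} pick 3 [4->3 ok]
  16: obs=y cand={2,4} pick 2 [3->2 ok]
  17: obs=x cand={1,3} pick 1 [2->1 ok]
  18: obs=z cand={0} pick 0 [1->0 ok]
  19: obs=x cand={1,3} pick 3 [0->3 ok]
  20: obs=y cand={2,4} pick 4 [3->4 ok]
  21: obs=x cand={1,3} pick 3 [4->3 ok]
  22: obs=y cand={2,4} pick 2 [3->2 ok]
  23: obs=z cand={0} pick 0 [2->0 ok]
  24: obs=z cand={0} pick 0 [0->0 ok]
  25: obs=z cand={0} pick 0 [0->0 ok]
  26: obs=y cand={2,4} pick 4 [0->4 ok]
  27: obs=x cand={1,3} pick 1 [4->1 ok]

0,3,4,2,0,3,0,3,4,1,1,1,1,0,4,3,2,1,0,3,4,3,2,0,0,0,4,1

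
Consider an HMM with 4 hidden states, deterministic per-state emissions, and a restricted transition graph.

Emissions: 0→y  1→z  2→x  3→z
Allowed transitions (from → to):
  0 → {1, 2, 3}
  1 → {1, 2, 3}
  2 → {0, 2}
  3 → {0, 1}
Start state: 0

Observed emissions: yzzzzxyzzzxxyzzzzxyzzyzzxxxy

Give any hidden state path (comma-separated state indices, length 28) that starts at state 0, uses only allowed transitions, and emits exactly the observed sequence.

0,3,1,3,1,2,0,3,1,1,2,2,0,1,1,3,1,2,0,1,3,0,3,1,2,2,2,0

  pos 0: y in {0}, choose 0; start
  pos 1: z in {1,3}, choose 3; 0->3 ok
  pos 2: z in {1,3}, choose 1; 3->1 ok
  pos 3: z in {1,3}, choose 3; 1->3 ok
  pos 4: z in {1,3}, choose 1; 3->1 ok
  pos 5: x in {2}, choose 2; 1->2 ok
  pos 6: y in {0}, choose 0; 2->0 ok
  pos 7: z in {1,3}, choose 3; 0->3 ok
  pos 8: z in {1,3}, choose 1; 3->1 ok
  pos 9: z in {1,3}, choose 1; 1->1 ok
  pos 10: x in {2}, choose 2; 1->2 ok
  pos 11: x in {2}, choose 2; 2->2 ok
  pos 12: y in {0}, choose 0; 2->0 ok
  pos 13: z in {1,3}, choose 1; 0->1 ok
  pos 14: z in {1,3}, choose 1; 1->1 ok
  pos 15: z in {1,3}, choose 3; 1->3 ok
  pos 16: z in {1,3}, choose 1; 3->1 ok
  pos 17: x in {2}, choose 2; 1->2 ok
  pos 18: y in {0}, choose 0; 2->0 ok
  pos 19: z in {1,3}, choose 1; 0->1 ok
  pos 20: z in {1,3}, choose 3; 1->3 ok
  pos 21: y in {0}, choose 0; 3->0 ok
  pos 22: z in {1,3}, choose 3; 0->3 ok
  pos 23: z in {1,3}, choose 1; 3->1 ok
  pos 24: x in {2}, choose 2; 1->2 ok
  pos 25: x in {2}, choose 2; 2->2 ok
  pos 26: x in {2}, choose 2; 2->2 ok
  pos 27: y in {0}, choose 0; 2->0 ok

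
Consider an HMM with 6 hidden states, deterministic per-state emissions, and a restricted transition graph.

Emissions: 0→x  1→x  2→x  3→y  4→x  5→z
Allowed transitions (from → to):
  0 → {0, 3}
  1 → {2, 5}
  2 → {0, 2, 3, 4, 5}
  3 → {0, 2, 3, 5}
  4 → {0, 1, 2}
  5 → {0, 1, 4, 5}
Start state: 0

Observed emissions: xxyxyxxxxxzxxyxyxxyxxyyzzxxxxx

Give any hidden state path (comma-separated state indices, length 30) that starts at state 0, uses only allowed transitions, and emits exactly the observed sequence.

  pos 0: x in {0,1,2,4}, choose 0; start
  pos 1: x in {0,1,2,4}, choose 0; 0->0 ok
  pos 2: y in {3}, choose 3; 0->3 ok
  pos 3: x in {0,1,2,4}, choose 0; 3->0 ok
  pos 4: y in {3}, choose 3; 0->3 ok
  pos 5: x in {0,1,2,4}, choose 2; 3->2 ok
  pos 6: x in {0,1,2,4}, choose 4; 2->4 ok
  pos 7: x in {0,1,2,4}, choose 2; 4->2 ok
  pos 8: x in {0,1,2,4}, choose 4; 2->4 ok
  pos 9: x in {0,1,2,4}, choose 1; 4->1 ok
  pos 10: z in {5}, choose 5; 1->5 ok
  pos 11: x in {0,1,2,4}, choose 4; 5->4 ok
  pos 12: x in {0,1,2,4}, choose 2; 4->2 ok
  pos 13: y in {3}, choose 3; 2->3 ok
  pos 14: x in {0,1,2,4}, choose 0; 3->0 ok
  pos 15: y in {3}, choose 3; 0->3 ok
  pos 16: x in {0,1,2,4}, choose 2; 3->2 ok
  pos 17: x in {0,1,2,4}, choose 0; 2->0 ok
  pos 18: y in {3}, choose 3; 0->3 ok
  pos 19: x in {0,1,2,4}, choose 2; 3->2 ok
  pos 20: x in {0,1,2,4}, choose 0; 2->0 ok
  pos 21: y in {3}, choose 3; 0->3 ok
  pos 22: y in {3}, choose 3; 3->3 ok
  pos 23: z in {5}, choose 5; 3->5 ok
  pos 24: z in {5}, choose 5; 5->5 ok
  pos 25: x in {0,1,2,4}, choose 1; 5->1 ok
  pos 26: x in {0,1,2,4}, choose 2; 1->2 ok
  pos 27: x in {0,1,2,4}, choose 4; 2->4 ok
  pos 28: x in {0,1,2,4}, choose 2; 4->2 ok
  pos 29: x in {0,1,2,4}, choose 2; 2->2 ok

0,0,3,0,3,2,4,2,4,1,5,4,2,3,0,3,2,0,3,2,0,3,3,5,5,1,2,4,2,2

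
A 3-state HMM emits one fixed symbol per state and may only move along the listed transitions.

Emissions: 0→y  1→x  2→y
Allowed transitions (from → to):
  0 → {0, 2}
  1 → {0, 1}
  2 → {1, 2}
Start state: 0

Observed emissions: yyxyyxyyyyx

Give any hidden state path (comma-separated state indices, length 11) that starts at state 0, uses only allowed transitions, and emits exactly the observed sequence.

0,2,1,0,2,1,0,2,2,2,1

  [0] y  {0,2}  => 0  start
  [1] y  {0,2}  => 2  0->2 ok
  [2] x  {1}  => 1  2->1 ok
  [3] y  {0,2}  => 0  1->0 ok
  [4] y  {0,2}  => 2  0->2 ok
  [5] x  {1}  => 1  2->1 ok
  [6] y  {0,2}  => 0  1->0 ok
  [7] y  {0,2}  => 2  0->2 ok
  [8] y  {0,2}  => 2  2->2 ok
  [9] y  {0,2}  => 2  2->2 ok
  [10] x  {1}  => 1  2->1 ok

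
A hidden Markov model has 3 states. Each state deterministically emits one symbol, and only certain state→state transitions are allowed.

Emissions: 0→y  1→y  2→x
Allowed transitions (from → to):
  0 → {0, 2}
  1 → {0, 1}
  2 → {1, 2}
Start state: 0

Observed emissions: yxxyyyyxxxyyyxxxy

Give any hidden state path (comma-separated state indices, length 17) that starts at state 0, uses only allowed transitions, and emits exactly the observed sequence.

0,2,2,1,1,1,0,2,2,2,1,1,0,2,2,2,1

  t0 'y' -> {0,1}, take 0 (start)
  t1 'x' -> {2}, take 2 (0->2 ok)
  t2 'x' -> {2}, take 2 (2->2 ok)
  t3 'y' -> {0,1}, take 1 (2->1 ok)
  t4 'y' -> {0,1}, take 1 (1->1 ok)
  t5 'y' -> {0,1}, take 1 (1->1 ok)
  t6 'y' -> {0,1}, take 0 (1->0 ok)
  t7 'x' -> {2}, take 2 (0->2 ok)
  t8 'x' -> {2}, take 2 (2->2 ok)
  t9 'x' -> {2}, take 2 (2->2 ok)
  t10 'y' -> {0,1}, take 1 (2->1 ok)
  t11 'y' -> {0,1}, take 1 (1->1 ok)
  t12 'y' -> {0,1}, take 0 (1->0 ok)
  t13 'x' -> {2}, take 2 (0->2 ok)
  t14 'x' -> {2}, take 2 (2->2 ok)
  t15 'x' -> {2}, take 2 (2->2 ok)
  t16 'y' -> {0,1}, take 1 (2->1 ok)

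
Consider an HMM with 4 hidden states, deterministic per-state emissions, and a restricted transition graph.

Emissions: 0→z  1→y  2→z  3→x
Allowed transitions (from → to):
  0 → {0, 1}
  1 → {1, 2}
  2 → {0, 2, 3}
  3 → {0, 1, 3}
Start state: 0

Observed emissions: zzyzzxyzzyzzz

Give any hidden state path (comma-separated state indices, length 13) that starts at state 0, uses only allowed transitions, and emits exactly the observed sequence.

  [0] z  {0,2}  => 0  start
  [1] z  {0,2}  => 0  0->0 ok
  [2] y  {1}  => 1  0->1 ok
  [3] z  {0,2}  => 2  1->2 ok
  [4] z  {0,2}  => 2  2->2 ok
  [5] x  {3}  => 3  2->3 ok
  [6] y  {1}  => 1  3->1 ok
  [7] z  {0,2}  => 2  1->2 ok
  [8] z  {0,2}  => 0  2->0 ok
  [9] y  {1}  => 1  0->1 ok
  [10] z  {0,2}  => 2  1->2 ok
  [11] z  {0,2}  => 2  2->2 ok
  [12] z  {0,2}  => 2  2->2 ok

0,0,1,2,2,3,1,2,0,1,2,2,2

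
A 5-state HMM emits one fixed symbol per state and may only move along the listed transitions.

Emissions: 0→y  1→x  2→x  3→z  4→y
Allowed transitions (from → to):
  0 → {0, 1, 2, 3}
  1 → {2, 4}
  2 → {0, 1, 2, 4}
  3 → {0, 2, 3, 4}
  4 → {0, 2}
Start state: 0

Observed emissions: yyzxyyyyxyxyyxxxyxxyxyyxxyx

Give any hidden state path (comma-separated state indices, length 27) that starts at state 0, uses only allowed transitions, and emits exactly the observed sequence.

  t0 'y' -> {0,4}, take 0 (start)
  t1 'y' -> {0,4}, take 0 (0->0 ok)
  t2 'z' -> {3}, take 3 (0->3 ok)
  t3 'x' -> {1,2}, take 2 (3->2 ok)
  t4 'y' -> {0,4}, take 4 (2->4 ok)
  t5 'y' -> {0,4}, take 0 (4->0 ok)
  t6 'y' -> {0,4}, take 0 (0->0 ok)
  t7 'y' -> {0,4}, take 0 (0->0 ok)
  t8 'x' -> {1,2}, take 1 (0->1 ok)
  t9 'y' -> {0,4}, take 4 (1->4 ok)
  t10 'x' -> {1,2}, take 2 (4->2 ok)
  t11 'y' -> {0,4}, take 4 (2->4 ok)
  t12 'y' -> {0,4}, take 0 (4->0 ok)
  t13 'x' -> {1,2}, take 1 (0->1 ok)
  t14 'x' -> {1,2}, take 2 (1->2 ok)
  t15 'x' -> {1,2}, take 1 (2->1 ok)
  t16 'y' -> {0,4}, take 4 (1->4 ok)
  t17 'x' -> {1,2}, take 2 (4->2 ok)
  t18 'x' -> {1,2}, take 2 (2->2 ok)
  t19 'y' -> {0,4}, take 4 (2->4 ok)
  t20 'x' -> {1,2}, take 2 (4->2 ok)
  t21 'y' -> {0,4}, take 0 (2->0 ok)
  t22 'y' -> {0,4}, take 0 (0->0 ok)
  t23 'x' -> {1,2}, take 2 (0->2 ok)
  t24 'x' -> {1,2}, take 2 (2->2 ok)
  t25 'y' -> {0,4}, take 0 (2->0 ok)
  t26 'x' -> {1,2}, take 2 (0->2 ok)

0,0,3,2,4,0,0,0,1,4,2,4,0,1,2,1,4,2,2,4,2,0,0,2,2,0,2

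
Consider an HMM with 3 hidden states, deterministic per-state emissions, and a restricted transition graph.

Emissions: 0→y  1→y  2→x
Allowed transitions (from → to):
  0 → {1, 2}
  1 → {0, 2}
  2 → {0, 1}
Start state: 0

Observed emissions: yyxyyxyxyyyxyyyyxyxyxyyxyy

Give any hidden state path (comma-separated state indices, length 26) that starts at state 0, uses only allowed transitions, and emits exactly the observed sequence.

0,1,2,1,0,2,1,2,0,1,0,2,1,0,1,0,2,0,2,0,2,0,1,2,1,0

  t0 'y' -> {0,1}, take 0 (start)
  t1 'y' -> {0,1}, take 1 (0->1 ok)
  t2 'x' -> {2}, take 2 (1->2 ok)
  t3 'y' -> {0,1}, take 1 (2->1 ok)
  t4 'y' -> {0,1}, take 0 (1->0 ok)
  t5 'x' -> {2}, take 2 (0->2 ok)
  t6 'y' -> {0,1}, take 1 (2->1 ok)
  t7 'x' -> {2}, take 2 (1->2 ok)
  t8 'y' -> {0,1}, take 0 (2->0 ok)
  t9 'y' -> {0,1}, take 1 (0->1 ok)
  t10 'y' -> {0,1}, take 0 (1->0 ok)
  t11 'x' -> {2}, take 2 (0->2 ok)
  t12 'y' -> {0,1}, take 1 (2->1 ok)
  t13 'y' -> {0,1}, take 0 (1->0 ok)
  t14 'y' -> {0,1}, take 1 (0->1 ok)
  t15 'y' -> {0,1}, take 0 (1->0 ok)
  t16 'x' -> {2}, take 2 (0->2 ok)
  t17 'y' -> {0,1}, take 0 (2->0 ok)
  t18 'x' -> {2}, take 2 (0->2 ok)
  t19 'y' -> {0,1}, take 0 (2->0 ok)
  t20 'x' -> {2}, take 2 (0->2 ok)
  t21 'y' -> {0,1}, take 0 (2->0 ok)
  t22 'y' -> {0,1}, take 1 (0->1 ok)
  t23 'x' -> {2}, take 2 (1->2 ok)
  t24 'y' -> {0,1}, take 1 (2->1 ok)
  t25 'y' -> {0,1}, take 0 (1->0 ok)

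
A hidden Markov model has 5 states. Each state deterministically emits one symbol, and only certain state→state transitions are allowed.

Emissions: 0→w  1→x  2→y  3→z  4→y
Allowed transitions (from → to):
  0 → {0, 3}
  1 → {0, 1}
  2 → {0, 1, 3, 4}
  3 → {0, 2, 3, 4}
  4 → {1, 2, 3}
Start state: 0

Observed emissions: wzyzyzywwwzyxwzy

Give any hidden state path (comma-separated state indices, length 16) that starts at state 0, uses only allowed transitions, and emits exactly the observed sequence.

  [0] w  {0}  => 0  start
  [1] z  {3}  => 3  0->3 ok
  [2] y  {2,4}  => 2  3->2 ok
  [3] z  {3}  => 3  2->3 ok
  [4] y  {2,4}  => 4  3->4 ok
  [5] z  {3}  => 3  4->3 ok
  [6] y  {2,4}  => 2  3->2 ok
  [7] w  {0}  => 0  2->0 ok
  [8] w  {0}  => 0  0->0 ok
  [9] w  {0}  => 0  0->0 ok
  [10] z  {3}  => 3  0->3 ok
  [11] y  {2,4}  => 2  3->2 ok
  [12] x  {1}  => 1  2->1 ok
  [13] w  {0}  => 0  1->0 ok
  [14] z  {3}  => 3  0->3 ok
  [15] y  {2,4}  => 4  3->4 ok

0,3,2,3,4,3,2,0,0,0,3,2,1,0,3,4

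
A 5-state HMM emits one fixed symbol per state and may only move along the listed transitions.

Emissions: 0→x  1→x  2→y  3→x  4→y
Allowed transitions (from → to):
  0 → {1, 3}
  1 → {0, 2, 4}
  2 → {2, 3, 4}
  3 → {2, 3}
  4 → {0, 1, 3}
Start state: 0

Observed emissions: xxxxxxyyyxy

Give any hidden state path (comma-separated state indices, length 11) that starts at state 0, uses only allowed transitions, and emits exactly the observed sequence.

  t0 'x' -> {0,1,3}, take 0 (start)
  t1 'x' -> {0,1,3}, take 1 (0->1 ok)
  t2 'x' -> {0,1,3}, take 0 (1->0 ok)
  t3 'x' -> {0,1,3}, take 3 (0->3 ok)
  t4 'x' -> {0,1,3}, take 3 (3->3 ok)
  t5 'x' -> {0,1,3}, take 3 (3->3 ok)
  t6 'y' -> {2,4}, take 2 (3->2 ok)
  t7 'y' -> {2,4}, take 2 (2->2 ok)
  t8 'y' -> {2,4}, take 4 (2->4 ok)
  t9 'x' -> {0,1,3}, take 1 (4->1 ok)
  t10 'y' -> {2,4}, take 2 (1->2 ok)

0,1,0,3,3,3,2,2,4,1,2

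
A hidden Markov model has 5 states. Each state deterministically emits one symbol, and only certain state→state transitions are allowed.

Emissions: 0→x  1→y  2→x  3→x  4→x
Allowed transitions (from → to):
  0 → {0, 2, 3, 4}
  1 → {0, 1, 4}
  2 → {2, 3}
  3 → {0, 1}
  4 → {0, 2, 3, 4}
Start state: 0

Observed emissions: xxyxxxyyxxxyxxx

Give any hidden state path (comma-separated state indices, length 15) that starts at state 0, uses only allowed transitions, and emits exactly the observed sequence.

0,3,1,0,0,3,1,1,0,2,3,1,4,0,0

  pos 0: x in {0,2,3,4}, choose 0; start
  pos 1: x in {0,2,3,4}, choose 3; 0->3 ok
  pos 2: y in {1}, choose 1; 3->1 ok
  pos 3: x in {0,2,3,4}, choose 0; 1->0 ok
  pos 4: x in {0,2,3,4}, choose 0; 0->0 ok
  pos 5: x in {0,2,3,4}, choose 3; 0->3 ok
  pos 6: y in {1}, choose 1; 3->1 ok
  pos 7: y in {1}, choose 1; 1->1 ok
  pos 8: x in {0,2,3,4}, choose 0; 1->0 ok
  pos 9: x in {0,2,3,4}, choose 2; 0->2 ok
  pos 10: x in {0,2,3,4}, choose 3; 2->3 ok
  pos 11: y in {1}, choose 1; 3->1 ok
  pos 12: x in {0,2,3,4}, choose 4; 1->4 ok
  pos 13: x in {0,2,3,4}, choose 0; 4->0 ok
  pos 14: x in {0,2,3,4}, choose 0; 0->0 ok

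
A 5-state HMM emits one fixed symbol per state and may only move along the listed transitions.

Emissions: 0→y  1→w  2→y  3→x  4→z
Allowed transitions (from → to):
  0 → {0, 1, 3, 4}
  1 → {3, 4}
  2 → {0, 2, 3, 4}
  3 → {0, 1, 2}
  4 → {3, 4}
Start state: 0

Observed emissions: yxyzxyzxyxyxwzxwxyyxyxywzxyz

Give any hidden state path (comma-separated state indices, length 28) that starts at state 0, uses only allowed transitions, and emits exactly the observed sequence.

0,3,2,4,3,0,4,3,2,3,0,3,1,4,3,1,3,2,0,3,2,3,0,1,4,3,2,4

  0: obs=y cand={0,2} pick 0 [start]
  1: obs=x cand={3} pick 3 [0->3 ok]
  2: obs=y cand={0,2} pick 2 [3->2 ok]
  3: obs=z cand={4} pick 4 [2->4 ok]
  4: obs=x cand={3} pick 3 [4->3 ok]
  5: obs=y cand={0,2} pick 0 [3->0 ok]
  6: obs=z cand={4} pick 4 [0->4 ok]
  7: obs=x cand={3} pick 3 [4->3 ok]
  8: obs=y cand={0,2} pick 2 [3->2 ok]
  9: obs=x cand={3} pick 3 [2->3 ok]
  10: obs=y cand={0,2} pick 0 [3->0 ok]
  11: obs=x cand={3} pick 3 [0->3 ok]
  12: obs=w cand={1} pick 1 [3->1 ok]
  13: obs=z cand={4} pick 4 [1->4 ok]
  14: obs=x cand={3} pick 3 [4->3 ok]
  15: obs=w cand={1} pick 1 [3->1 ok]
  16: obs=x cand={3} pick 3 [1->3 ok]
  17: obs=y cand={0,2} pick 2 [3->2 ok]
  18: obs=y cand={0,2} pick 0 [2->0 ok]
  19: obs=x cand={3} pick 3 [0->3 ok]
  20: obs=y cand={0,2} pick 2 [3->2 ok]
  21: obs=x cand={3} pick 3 [2->3 ok]
  22: obs=y cand={0,2} pick 0 [3->0 ok]
  23: obs=w cand={1} pick 1 [0->1 ok]
  24: obs=z cand={4} pick 4 [1->4 ok]
  25: obs=x cand={3} pick 3 [4->3 ok]
  26: obs=y cand={0,2} pick 2 [3->2 ok]
  27: obs=z cand={4} pick 4 [2->4 ok]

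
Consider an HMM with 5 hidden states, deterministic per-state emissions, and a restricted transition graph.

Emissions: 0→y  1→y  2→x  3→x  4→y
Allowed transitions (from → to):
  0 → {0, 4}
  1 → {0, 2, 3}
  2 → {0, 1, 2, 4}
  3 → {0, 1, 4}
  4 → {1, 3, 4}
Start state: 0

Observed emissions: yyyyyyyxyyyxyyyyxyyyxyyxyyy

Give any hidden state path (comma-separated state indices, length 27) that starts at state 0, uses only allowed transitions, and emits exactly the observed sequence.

0,0,0,0,0,4,4,3,0,4,1,3,0,4,4,4,3,4,4,4,3,4,1,3,4,1,0

  [0] y  {0,1,4}  => 0  start
  [1] y  {0,1,4}  => 0  0->0 ok
  [2] y  {0,1,4}  => 0  0->0 ok
  [3] y  {0,1,4}  => 0  0->0 ok
  [4] y  {0,1,4}  => 0  0->0 ok
  [5] y  {0,1,4}  => 4  0->4 ok
  [6] y  {0,1,4}  => 4  4->4 ok
  [7] x  {2,3}  => 3  4->3 ok
  [8] y  {0,1,4}  => 0  3->0 ok
  [9] y  {0,1,4}  => 4  0->4 ok
  [10] y  {0,1,4}  => 1  4->1 ok
  [11] x  {2,3}  => 3  1->3 ok
  [12] y  {0,1,4}  => 0  3->0 ok
  [13] y  {0,1,4}  => 4  0->4 ok
  [14] y  {0,1,4}  => 4  4->4 ok
  [15] y  {0,1,4}  => 4  4->4 ok
  [16] x  {2,3}  => 3  4->3 ok
  [17] y  {0,1,4}  => 4  3->4 ok
  [18] y  {0,1,4}  => 4  4->4 ok
  [19] y  {0,1,4}  => 4  4->4 ok
  [20] x  {2,3}  => 3  4->3 ok
  [21] y  {0,1,4}  => 4  3->4 ok
  [22] y  {0,1,4}  => 1  4->1 ok
  [23] x  {2,3}  => 3  1->3 ok
  [24] y  {0,1,4}  => 4  3->4 ok
  [25] y  {0,1,4}  => 1  4->1 ok
  [26] y  {0,1,4}  => 0  1->0 ok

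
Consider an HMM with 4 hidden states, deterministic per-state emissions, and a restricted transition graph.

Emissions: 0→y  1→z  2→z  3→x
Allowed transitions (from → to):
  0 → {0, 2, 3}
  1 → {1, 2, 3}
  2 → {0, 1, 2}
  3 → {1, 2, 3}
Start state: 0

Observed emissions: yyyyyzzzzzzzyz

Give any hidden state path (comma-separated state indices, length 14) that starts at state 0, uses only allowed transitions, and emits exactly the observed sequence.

  0: obs=y cand={0} pick 0 [start]
  1: obs=y cand={0} pick 0 [0->0 ok]
  2: obs=y cand={0} pick 0 [0->0 ok]
  3: obs=y cand={0} pick 0 [0->0 ok]
  4: obs=y cand={0} pick 0 [0->0 ok]
  5: obs=z cand={1,2} pick 2 [0->2 ok]
  6: obs=z cand={1,2} pick 1 [2->1 ok]
  7: obs=z cand={1,2} pick 2 [1->2 ok]
  8: obs=z cand={1,2} pick 2 [2->2 ok]
  9: obs=z cand={1,2} pick 1 [2->1 ok]
  10: obs=z cand={1,2} pick 2 [1->2 ok]
  11: obs=z cand={1,2} pick 2 [2->2 ok]
  12: obs=y cand={0} pick 0 [2->0 ok]
  13: obs=z cand={1,2} pick 2 [0->2 ok]

0,0,0,0,0,2,1,2,2,1,2,2,0,2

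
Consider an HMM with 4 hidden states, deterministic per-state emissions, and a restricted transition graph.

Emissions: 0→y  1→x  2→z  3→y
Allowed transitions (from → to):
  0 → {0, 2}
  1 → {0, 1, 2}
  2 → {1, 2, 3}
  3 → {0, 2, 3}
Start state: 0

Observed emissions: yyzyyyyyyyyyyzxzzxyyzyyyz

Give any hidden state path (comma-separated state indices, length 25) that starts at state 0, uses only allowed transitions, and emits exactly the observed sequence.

0,0,2,3,3,3,3,3,3,0,0,0,0,2,1,2,2,1,0,0,2,3,3,0,2

  [0] y  {0,3}  => 0  start
  [1] y  {0,3}  => 0  0->0 ok
  [2] z  {2}  => 2  0->2 ok
  [3] y  {0,3}  => 3  2->3 ok
  [4] y  {0,3}  => 3  3->3 ok
  [5] y  {0,3}  => 3  3->3 ok
  [6] y  {0,3}  => 3  3->3 ok
  [7] y  {0,3}  => 3  3->3 ok
  [8] y  {0,3}  => 3  3->3 ok
  [9] y  {0,3}  => 0  3->0 ok
  [10] y  {0,3}  => 0  0->0 ok
  [11] y  {0,3}  => 0  0->0 ok
  [12] y  {0,3}  => 0  0->0 ok
  [13] z  {2}  => 2  0->2 ok
  [14] x  {1}  => 1  2->1 ok
  [15] z  {2}  => 2  1->2 ok
  [16] z  {2}  => 2  2->2 ok
  [17] x  {1}  => 1  2->1 ok
  [18] y  {0,3}  => 0  1->0 ok
  [19] y  {0,3}  => 0  0->0 ok
  [20] z  {2}  => 2  0->2 ok
  [21] y  {0,3}  => 3  2->3 ok
  [22] y  {0,3}  => 3  3->3 ok
  [23] y  {0,3}  => 0  3->0 ok
  [24] z  {2}  => 2  0->2 ok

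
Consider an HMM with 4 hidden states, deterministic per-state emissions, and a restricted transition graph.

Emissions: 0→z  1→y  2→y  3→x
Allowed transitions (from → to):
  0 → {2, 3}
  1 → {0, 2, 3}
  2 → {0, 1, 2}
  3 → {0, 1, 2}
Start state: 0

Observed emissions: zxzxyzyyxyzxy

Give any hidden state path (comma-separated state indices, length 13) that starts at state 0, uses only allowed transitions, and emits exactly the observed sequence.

  pos 0: z in {0}, choose 0; start
  pos 1: x in {3}, choose 3; 0->3 ok
  pos 2: z in {0}, choose 0; 3->0 ok
  pos 3: x in {3}, choose 3; 0->3 ok
  pos 4: y in {1,2}, choose 2; 3->2 ok
  pos 5: z in {0}, choose 0; 2->0 ok
  pos 6: y in {1,2}, choose 2; 0->2 ok
  pos 7: y in {1,2}, choose 1; 2->1 ok
  pos 8: x in {3}, choose 3; 1->3 ok
  pos 9: y in {1,2}, choose 2; 3->2 ok
  pos 10: z in {0}, choose 0; 2->0 ok
  pos 11: x in {3}, choose 3; 0->3 ok
  pos 12: y in {1,2}, choose 2; 3->2 ok

0,3,0,3,2,0,2,1,3,2,0,3,2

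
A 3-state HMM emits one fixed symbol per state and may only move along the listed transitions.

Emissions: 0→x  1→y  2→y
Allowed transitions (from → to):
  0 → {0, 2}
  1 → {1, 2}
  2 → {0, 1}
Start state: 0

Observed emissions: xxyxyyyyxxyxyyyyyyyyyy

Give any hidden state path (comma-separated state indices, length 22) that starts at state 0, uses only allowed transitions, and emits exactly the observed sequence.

  pos 0: x in {0}, choose 0; start
  pos 1: x in {0}, choose 0; 0->0 ok
  pos 2: y in {1,2}, choose 2; 0->2 ok
  pos 3: x in {0}, choose 0; 2->0 ok
  pos 4: y in {1,2}, choose 2; 0->2 ok
  pos 5: y in {1,2}, choose 1; 2->1 ok
  pos 6: y in {1,2}, choose 1; 1->1 ok
  pos 7: y in {1,2}, choose 2; 1->2 ok
  pos 8: x in {0}, choose 0; 2->0 ok
  pos 9: x in {0}, choose 0; 0->0 ok
  pos 10: y in {1,2}, choose 2; 0->2 ok
  pos 11: x in {0}, choose 0; 2->0 ok
  pos 12: y in {1,2}, choose 2; 0->2 ok
  pos 13: y in {1,2}, choose 1; 2->1 ok
  pos 14: y in {1,2}, choose 1; 1->1 ok
  pos 15: y in {1,2}, choose 2; 1->2 ok
  pos 16: y in {1,2}, choose 1; 2->1 ok
  pos 17: y in {1,2}, choose 1; 1->1 ok
  pos 18: y in {1,2}, choose 1; 1->1 ok
  pos 19: y in {1,2}, choose 1; 1->1 ok
  pos 20: y in {1,2}, choose 1; 1->1 ok
  pos 21: y in {1,2}, choose 1; 1->1 ok

0,0,2,0,2,1,1,2,0,0,2,0,2,1,1,2,1,1,1,1,1,1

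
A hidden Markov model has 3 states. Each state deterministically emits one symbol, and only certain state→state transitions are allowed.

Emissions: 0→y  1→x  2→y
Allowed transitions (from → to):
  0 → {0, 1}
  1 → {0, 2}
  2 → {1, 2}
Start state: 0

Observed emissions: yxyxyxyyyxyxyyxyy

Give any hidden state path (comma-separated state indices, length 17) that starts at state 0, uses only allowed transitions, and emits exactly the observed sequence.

  t0 'y' -> {0,2}, take 0 (start)
  t1 'x' -> {1}, take 1 (0->1 ok)
  t2 'y' -> {0,2}, take 2 (1->2 ok)
  t3 'x' -> {1}, take 1 (2->1 ok)
  t4 'y' -> {0,2}, take 2 (1->2 ok)
  t5 'x' -> {1}, take 1 (2->1 ok)
  t6 'y' -> {0,2}, take 2 (1->2 ok)
  t7 'y' -> {0,2}, take 2 (2->2 ok)
  t8 'y' -> {0,2}, take 2 (2->2 ok)
  t9 'x' -> {1}, take 1 (2->1 ok)
  t10 'y' -> {0,2}, take 2 (1->2 ok)
  t11 'x' -> {1}, take 1 (2->1 ok)
  t12 'y' -> {0,2}, take 0 (1->0 ok)
  t13 'y' -> {0,2}, take 0 (0->0 ok)
  t14 'x' -> {1}, take 1 (0->1 ok)
  t15 'y' -> {0,2}, take 0 (1->0 ok)
  t16 'y' -> {0,2}, take 0 (0->0 ok)

0,1,2,1,2,1,2,2,2,1,2,1,0,0,1,0,0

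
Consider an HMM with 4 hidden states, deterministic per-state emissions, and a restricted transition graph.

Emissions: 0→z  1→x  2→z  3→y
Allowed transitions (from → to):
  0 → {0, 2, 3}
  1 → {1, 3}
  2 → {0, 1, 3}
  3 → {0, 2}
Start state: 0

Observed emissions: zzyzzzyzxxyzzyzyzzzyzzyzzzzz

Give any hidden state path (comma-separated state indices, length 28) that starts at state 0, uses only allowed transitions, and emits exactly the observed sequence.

0,0,3,2,0,0,3,2,1,1,3,0,0,3,2,3,2,0,0,3,0,0,3,0,2,0,0,0

  t0 'z' -> {0,2}, take 0 (start)
  t1 'z' -> {0,2}, take 0 (0->0 ok)
  t2 'y' -> {3}, take 3 (0->3 ok)
  t3 'z' -> {0,2}, take 2 (3->2 ok)
  t4 'z' -> {0,2}, take 0 (2->0 ok)
  t5 'z' -> {0,2}, take 0 (0->0 ok)
  t6 'y' -> {3}, take 3 (0->3 ok)
  t7 'z' -> {0,2}, take 2 (3->2 ok)
  t8 'x' -> {1}, take 1 (2->1 ok)
  t9 'x' -> {1}, take 1 (1->1 ok)
  t10 'y' -> {3}, take 3 (1->3 ok)
  t11 'z' -> {0,2}, take 0 (3->0 ok)
  t12 'z' -> {0,2}, take 0 (0->0 ok)
  t13 'y' -> {3}, take 3 (0->3 ok)
  t14 'z' -> {0,2}, take 2 (3->2 ok)
  t15 'y' -> {3}, take 3 (2->3 ok)
  t16 'z' -> {0,2}, take 2 (3->2 ok)
  t17 'z' -> {0,2}, take 0 (2->0 ok)
  t18 'z' -> {0,2}, take 0 (0->0 ok)
  t19 'y' -> {3}, take 3 (0->3 ok)
  t20 'z' -> {0,2}, take 0 (3->0 ok)
  t21 'z' -> {0,2}, take 0 (0->0 ok)
  t22 'y' -> {3}, take 3 (0->3 ok)
  t23 'z' -> {0,2}, take 0 (3->0 ok)
  t24 'z' -> {0,2}, take 2 (0->2 ok)
  t25 'z' -> {0,2}, take 0 (2->0 ok)
  t26 'z' -> {0,2}, take 0 (0->0 ok)
  t27 'z' -> {0,2}, take 0 (0->0 ok)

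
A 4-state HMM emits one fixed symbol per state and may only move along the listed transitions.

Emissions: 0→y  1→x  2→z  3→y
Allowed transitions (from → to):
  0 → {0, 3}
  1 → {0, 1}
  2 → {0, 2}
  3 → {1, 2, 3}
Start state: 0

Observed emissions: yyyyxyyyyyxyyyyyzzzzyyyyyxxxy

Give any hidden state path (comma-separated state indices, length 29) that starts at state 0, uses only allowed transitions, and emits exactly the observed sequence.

  [0] y  {0,3}  => 0  start
  [1] y  {0,3}  => 0  0->0 ok
  [2] y  {0,3}  => 3  0->3 ok
  [3] y  {0,3}  => 3  3->3 ok
  [4] x  {1}  => 1  3->1 ok
  [5] y  {0,3}  => 0  1->0 ok
  [6] y  {0,3}  => 0  0->0 ok
  [7] y  {0,3}  => 0  0->0 ok
  [8] y  {0,3}  => 0  0->0 ok
  [9] y  {0,3}  => 3  0->3 ok
  [10] x  {1}  => 1  3->1 ok
  [11] y  {0,3}  => 0  1->0 ok
  [12] y  {0,3}  => 0  0->0 ok
  [13] y  {0,3}  => 0  0->0 ok
  [14] y  {0,3}  => 0  0->0 ok
  [15] y  {0,3}  => 3  0->3 ok
  [16] z  {2}  => 2  3->2 ok
  [17] z  {2}  => 2  2->2 ok
  [18] z  {2}  => 2  2->2 ok
  [19] z  {2}  => 2  2->2 ok
  [20] y  {0,3}  => 0  2->0 ok
  [21] y  {0,3}  => 0  0->0 ok
  [22] y  {0,3}  => 3  0->3 ok
  [23] y  {0,3}  => 3  3->3 ok
  [24] y  {0,3}  => 3  3->3 ok
  [25] x  {1}  => 1  3->1 ok
  [26] x  {1}  => 1  1->1 ok
  [27] x  {1}  => 1  1->1 ok
  [28] y  {0,3}  => 0  1->0 ok

0,0,3,3,1,0,0,0,0,3,1,0,0,0,0,3,2,2,2,2,0,0,3,3,3,1,1,1,0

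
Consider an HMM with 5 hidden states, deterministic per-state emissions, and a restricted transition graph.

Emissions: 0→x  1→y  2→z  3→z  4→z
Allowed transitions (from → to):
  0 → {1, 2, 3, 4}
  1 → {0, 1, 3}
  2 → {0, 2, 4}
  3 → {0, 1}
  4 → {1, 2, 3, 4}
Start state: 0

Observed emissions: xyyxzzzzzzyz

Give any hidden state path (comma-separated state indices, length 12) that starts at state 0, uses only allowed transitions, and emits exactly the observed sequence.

0,1,1,0,2,4,2,4,2,4,1,3

  0: obs=x cand={0} pick 0 [start]
  1: obs=y cand={1} pick 1 [0->1 ok]
  2: obs=y cand={1} pick 1 [1->1 ok]
  3: obs=x cand={0} pick 0 [1->0 ok]
  4: obs=z cand={2,3,4} pick 2 [0->2 ok]
  5: obs=z cand={2,3,4} pick 4 [2->4 ok]
  6: obs=z cand={2,3,4} pick 2 [4->2 ok]
  7: obs=z cand={2,3,4} pick 4 [2->4 ok]
  8: obs=z cand={2,3,4} pick 2 [4->2 ok]
  9: obs=z cand={2,3,4} pick 4 [2->4 ok]
  10: obs=y cand={1} pick 1 [4->1 ok]
  11: obs=z cand={2,3,4} pick 3 [1->3 ok]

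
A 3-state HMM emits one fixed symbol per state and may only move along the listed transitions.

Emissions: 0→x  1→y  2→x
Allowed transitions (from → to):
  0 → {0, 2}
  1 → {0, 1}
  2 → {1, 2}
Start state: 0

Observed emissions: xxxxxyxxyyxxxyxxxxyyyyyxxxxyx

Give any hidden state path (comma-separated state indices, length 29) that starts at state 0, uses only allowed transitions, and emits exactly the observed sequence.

  t0 'x' -> {0,2}, take 0 (start)
  t1 'x' -> {0,2}, take 0 (0->0 ok)
  t2 'x' -> {0,2}, take 0 (0->0 ok)
  t3 'x' -> {0,2}, take 0 (0->0 ok)
  t4 'x' -> {0,2}, take 2 (0->2 ok)
  t5 'y' -> {1}, take 1 (2->1 ok)
  t6 'x' -> {0,2}, take 0 (1->0 ok)
  t7 'x' -> {0,2}, take 2 (0->2 ok)
  t8 'y' -> {1}, take 1 (2->1 ok)
  t9 'y' -> {1}, take 1 (1->1 ok)
  t10 'x' -> {0,2}, take 0 (1->0 ok)
  t11 'x' -> {0,2}, take 0 (0->0 ok)
  t12 'x' -> {0,2}, take 2 (0->2 ok)
  t13 'y' -> {1}, take 1 (2->1 ok)
  t14 'x' -> {0,2}, take 0 (1->0 ok)
  t15 'x' -> {0,2}, take 0 (0->0 ok)
  t16 'x' -> {0,2}, take 2 (0->2 ok)
  t17 'x' -> {0,2}, take 2 (2->2 ok)
  t18 'y' -> {1}, take 1 (2->1 ok)
  t19 'y' -> {1}, take 1 (1->1 ok)
  t20 'y' -> {1}, take 1 (1->1 ok)
  t21 'y' -> {1}, take 1 (1->1 ok)
  t22 'y' -> {1}, take 1 (1->1 ok)
  t23 'x' -> {0,2}, take 0 (1->0 ok)
  t24 'x' -> {0,2}, take 2 (0->2 ok)
  t25 'x' -> {0,2}, take 2 (2->2 ok)
  t26 'x' -> {0,2}, take 2 (2->2 ok)
  t27 'y' -> {1}, take 1 (2->1 ok)
  t28 'x' -> {0,2}, take 0 (1->0 ok)

0,0,0,0,2,1,0,2,1,1,0,0,2,1,0,0,2,2,1,1,1,1,1,0,2,2,2,1,0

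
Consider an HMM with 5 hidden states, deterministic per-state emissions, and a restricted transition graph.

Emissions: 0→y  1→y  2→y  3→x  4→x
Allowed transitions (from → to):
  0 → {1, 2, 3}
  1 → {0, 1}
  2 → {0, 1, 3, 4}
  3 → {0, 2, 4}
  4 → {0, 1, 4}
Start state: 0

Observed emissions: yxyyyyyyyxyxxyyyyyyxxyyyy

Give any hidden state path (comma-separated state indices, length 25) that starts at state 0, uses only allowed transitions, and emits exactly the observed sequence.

  pos 0: y in {0,1,2}, choose 0; start
  pos 1: x in {3,4}, choose 3; 0->3 ok
  pos 2: y in {0,1,2}, choose 2; 3->2 ok
  pos 3: y in {0,1,2}, choose 0; 2->0 ok
  pos 4: y in {0,1,2}, choose 1; 0->1 ok
  pos 5: y in {0,1,2}, choose 1; 1->1 ok
  pos 6: y in {0,1,2}, choose 0; 1->0 ok
  pos 7: y in {0,1,2}, choose 1; 0->1 ok
  pos 8: y in {0,1,2}, choose 0; 1->0 ok
  pos 9: x in {3,4}, choose 3; 0->3 ok
  pos 10: y in {0,1,2}, choose 0; 3->0 ok
  pos 11: x in {3,4}, choose 3; 0->3 ok
  pos 12: x in {3,4}, choose 4; 3->4 ok
  pos 13: y in {0,1,2}, choose 1; 4->1 ok
  pos 14: y in {0,1,2}, choose 0; 1->0 ok
  pos 15: y in {0,1,2}, choose 2; 0->2 ok
  pos 16: y in {0,1,2}, choose 0; 2->0 ok
  pos 17: y in {0,1,2}, choose 2; 0->2 ok
  pos 18: y in {0,1,2}, choose 0; 2->0 ok
  pos 19: x in {3,4}, choose 3; 0->3 ok
  pos 20: x in {3,4}, choose 4; 3->4 ok
  pos 21: y in {0,1,2}, choose 1; 4->1 ok
  pos 22: y in {0,1,2}, choose 1; 1->1 ok
  pos 23: y in {0,1,2}, choose 0; 1->0 ok
  pos 24: y in {0,1,2}, choose 1; 0->1 ok

0,3,2,0,1,1,0,1,0,3,0,3,4,1,0,2,0,2,0,3,4,1,1,0,1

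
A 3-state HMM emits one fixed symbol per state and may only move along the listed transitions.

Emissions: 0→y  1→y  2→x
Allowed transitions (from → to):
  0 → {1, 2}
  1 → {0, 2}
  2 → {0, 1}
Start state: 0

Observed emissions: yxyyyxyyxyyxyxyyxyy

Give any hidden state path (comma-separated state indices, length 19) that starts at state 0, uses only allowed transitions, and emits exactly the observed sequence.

0,2,0,1,0,2,0,1,2,1,0,2,0,2,1,0,2,0,1

  0: obs=y cand={0,1} pick 0 [start]
  1: obs=x cand={2} pick 2 [0->2 ok]
  2: obs=y cand={0,1} pick 0 [2->0 ok]
  3: obs=y cand={0,1} pick 1 [0->1 ok]
  4: obs=y cand={0,1} pick 0 [1->0 ok]
  5: obs=x cand={2} pick 2 [0->2 ok]
  6: obs=y cand={0,1} pick 0 [2->0 ok]
  7: obs=y cand={0,1} pick 1 [0->1 ok]
  8: obs=x cand={2} pick 2 [1->2 ok]
  9: obs=y cand={0,1} pick 1 [2->1 ok]
  10: obs=y cand={0,1} pick 0 [1->0 ok]
  11: obs=x cand={2} pick 2 [0->2 ok]
  12: obs=y cand={0,1} pick 0 [2->0 ok]
  13: obs=x cand={2} pick 2 [0->2 ok]
  14: obs=y cand={0,1} pick 1 [2->1 ok]
  15: obs=y cand={0,1} pick 0 [1->0 ok]
  16: obs=x cand={2} pick 2 [0->2 ok]
  17: obs=y cand={0,1} pick 0 [2->0 ok]
  18: obs=y cand={0,1} pick 1 [0->1 ok]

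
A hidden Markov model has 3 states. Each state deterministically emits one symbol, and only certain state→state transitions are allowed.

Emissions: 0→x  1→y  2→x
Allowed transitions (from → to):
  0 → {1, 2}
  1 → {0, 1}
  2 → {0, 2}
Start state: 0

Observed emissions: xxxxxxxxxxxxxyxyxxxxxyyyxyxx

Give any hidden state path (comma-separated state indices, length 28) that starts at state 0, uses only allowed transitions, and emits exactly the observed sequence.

  [0] x  {0,2}  => 0  start
  [1] x  {0,2}  => 2  0->2 ok
  [2] x  {0,2}  => 2  2->2 ok
  [3] x  {0,2}  => 0  2->0 ok
  [4] x  {0,2}  => 2  0->2 ok
  [5] x  {0,2}  => 0  2->0 ok
  [6] x  {0,2}  => 2  0->2 ok
  [7] x  {0,2}  => 2  2->2 ok
  [8] x  {0,2}  => 0  2->0 ok
  [9] x  {0,2}  => 2  0->2 ok
  [10] x  {0,2}  => 2  2->2 ok
  [11] x  {0,2}  => 2  2->2 ok
  [12] x  {0,2}  => 0  2->0 ok
  [13] y  {1}  => 1  0->1 ok
  [14] x  {0,2}  => 0  1->0 ok
  [15] y  {1}  => 1  0->1 ok
  [16] x  {0,2}  => 0  1->0 ok
  [17] x  {0,2}  => 2  0->2 ok
  [18] x  {0,2}  => 2  2->2 ok
  [19] x  {0,2}  => 2  2->2 ok
  [20] x  {0,2}  => 0  2->0 ok
  [21] y  {1}  => 1  0->1 ok
  [22] y  {1}  => 1  1->1 ok
  [23] y  {1}  => 1  1->1 ok
  [24] x  {0,2}  => 0  1->0 ok
  [25] y  {1}  => 1  0->1 ok
  [26] x  {0,2}  => 0  1->0 ok
  [27] x  {0,2}  => 2  0->2 ok

0,2,2,0,2,0,2,2,0,2,2,2,0,1,0,1,0,2,2,2,0,1,1,1,0,1,0,2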